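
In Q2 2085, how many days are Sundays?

13

Apr 1, 2085 is a Sunday.
The range spans 91 days (inclusive of both endpoints).
91 = 7 × 13, so the span is exactly 13 full weeks.
Each full week contributes one Sunday: 13 so far.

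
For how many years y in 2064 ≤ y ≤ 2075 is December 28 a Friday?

Day of week of December 28 in each year:
2064: Sun, 2065: Mon, 2066: Tue, 2067: Wed, 2068: Fri ✓, 2069: Sat, 2070: Sun, 2071: Mon, 2072: Wed, 2073: Thu, 2074: Fri ✓, 2075: Sat
Fridays: 2068, 2074.

2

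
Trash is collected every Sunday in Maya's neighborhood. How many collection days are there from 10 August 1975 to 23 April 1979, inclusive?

194 Sundays

10 August 1975 is a Sunday.
From 10 August 1975 to 23 April 1979 is 1353 days inclusive.
1353 = 7 × 193 + 2, so there are 193 full weeks plus 2 extra days.
Each full week contributes one Sunday: 193 so far.
The 2 extra days are Sunday, Monday — 1 of them qualifies.
Total: 193 + 1 = 194.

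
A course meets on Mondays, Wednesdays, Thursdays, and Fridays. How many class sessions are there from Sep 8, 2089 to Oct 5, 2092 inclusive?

Sep 8, 2089 is a Thursday.
That's 1124 days from start to end, counting both.
1124 = 7 × 160 + 4, so there are 160 full weeks plus 4 extra days.
Each full week contributes 4 days from the set (Mon, Wed, Thu, Fri): 160 × 4 = 640.
The 4 extra days are Thu, Fri, Sat, Sun — 2 of them qualify.
Total: 640 + 2 = 642.

642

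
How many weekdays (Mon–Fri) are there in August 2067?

2067-08-01 is a Monday.
That's 31 days from start to end, counting both.
31 = 7 × 4 + 3, so there are 4 full weeks plus 3 extra days.
Each full week contributes 5 weekdays (Mon–Fri): 4 × 5 = 20.
The 3 extra days are Monday, Tuesday, Wednesday — 3 of them qualify.
Total: 20 + 3 = 23.

23 weekdays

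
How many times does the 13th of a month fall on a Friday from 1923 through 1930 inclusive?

Friday-the-13ths by year:
1923: Apr, Jul
1924: Jun
1925: Feb, Mar, Nov
1926: Aug
1927: May
1928: Jan, Apr, Jul
1929: Sep, Dec
1930: Jun

14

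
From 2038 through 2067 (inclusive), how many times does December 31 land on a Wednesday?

4

Day of week of December 31 in each year:
2038: Fri, 2039: Sat, 2040: Mon, 2041: Tue, 2042: Wed ✓, 2043: Thu, 2044: Sat, 2045: Sun, 2046: Mon, 2047: Tue, 2048: Thu, 2049: Fri, 2050: Sat, 2051: Sun, 2052: Tue, 2053: Wed ✓, 2054: Thu, 2055: Fri, 2056: Sun, 2057: Mon, 2058: Tue, 2059: Wed ✓, 2060: Fri, 2061: Sat, 2062: Sun, 2063: Mon, 2064: Wed ✓, 2065: Thu, 2066: Fri, 2067: Sat
Wednesdays: 2042, 2053, 2059, 2064.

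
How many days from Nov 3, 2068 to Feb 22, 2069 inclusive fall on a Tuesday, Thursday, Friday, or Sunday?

64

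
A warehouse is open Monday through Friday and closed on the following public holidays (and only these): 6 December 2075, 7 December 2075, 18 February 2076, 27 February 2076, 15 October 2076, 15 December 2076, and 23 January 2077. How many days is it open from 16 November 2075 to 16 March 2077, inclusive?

16 November 2075 is a Saturday.
That's 487 days from start to end, counting both.
487 = 7 × 69 + 4, so there are 69 full weeks plus 4 extra days.
Each full week contributes 5 weekdays (Mon–Fri): 69 × 5 = 345.
The 4 extra days are Saturday, Sunday, Monday, Tuesday — 2 of them qualify.
Total: 345 + 2 = 347.
Holidays: 6 December 2075 (Fri); 7 December 2075 (Sat); 18 February 2076 (Tue); 27 February 2076 (Thu); 15 October 2076 (Thu); 15 December 2076 (Tue); 23 January 2077 (Sat).
5 of the 7 holidays fall on weekdays; the rest are weekends and were already excluded.
Business days: 347 − 5 = 342.

342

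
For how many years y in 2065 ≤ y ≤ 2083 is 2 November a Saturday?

3

Day of week of November 2 in each year:
2065: Mon, 2066: Tue, 2067: Wed, 2068: Fri, 2069: Sat ✓, 2070: Sun, 2071: Mon, 2072: Wed, 2073: Thu, 2074: Fri, 2075: Sat ✓, 2076: Mon, 2077: Tue, 2078: Wed, 2079: Thu, 2080: Sat ✓, 2081: Sun, 2082: Mon, 2083: Tue
Saturdays: 2069, 2075, 2080.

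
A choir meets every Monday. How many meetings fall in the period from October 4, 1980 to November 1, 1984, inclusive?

October 4, 1980 is a Saturday.
That's 1490 days from start to end, counting both.
1490 = 7 × 212 + 6, so there are 212 full weeks plus 6 extra days.
Each full week contributes one Monday: 212 so far.
The 6 extra days are Saturday, Sunday, Monday, Tuesday, Wednesday, Thursday — 1 of them qualifies.
Total: 212 + 1 = 213.

213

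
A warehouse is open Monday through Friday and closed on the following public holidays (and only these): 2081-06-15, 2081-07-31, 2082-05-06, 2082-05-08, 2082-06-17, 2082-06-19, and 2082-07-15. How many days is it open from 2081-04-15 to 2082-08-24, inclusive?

2081-04-15 is a Tuesday.
From 2081-04-15 to 2082-08-24 is 497 days inclusive.
497 = 7 × 71, so the span is exactly 71 full weeks.
Each full week contributes 5 weekdays (Mon–Fri): 71 × 5 = 355.
Total: 355.
Holidays: 2081-06-15 (Sun); 2081-07-31 (Thu); 2082-05-06 (Wed); 2082-05-08 (Fri); 2082-06-17 (Wed); 2082-06-19 (Fri); 2082-07-15 (Wed).
6 of the 7 holidays fall on weekdays; the rest are weekends and were already excluded.
Business days: 355 − 6 = 349.

349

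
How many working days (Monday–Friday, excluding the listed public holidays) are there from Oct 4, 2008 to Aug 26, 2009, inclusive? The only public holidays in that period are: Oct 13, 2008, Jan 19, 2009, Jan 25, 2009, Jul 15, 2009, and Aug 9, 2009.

230 working days

Oct 4, 2008 is a Saturday.
From Oct 4, 2008 to Aug 26, 2009 is 327 days inclusive.
327 = 7 × 46 + 5, so there are 46 full weeks plus 5 extra days.
Each full week contributes 5 weekdays (Mon–Fri): 46 × 5 = 230.
The 5 extra days are Sat, Sun, Mon, Tue, Wed — 3 of them qualify.
Total: 230 + 3 = 233.
Holidays: Oct 13, 2008 (Mon); Jan 19, 2009 (Mon); Jan 25, 2009 (Sun); Jul 15, 2009 (Wed); Aug 9, 2009 (Sun).
3 of the 5 holidays fall on weekdays; the rest are weekends and were already excluded.
Business days: 233 − 3 = 230.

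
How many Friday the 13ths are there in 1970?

The 13th falls on a Friday when the month's 13th has weekday Fri.
Jan 13 is Tue; Feb 13 is Fri ✓; Mar 13 is Fri ✓; Apr 13 is Mon; May 13 is Wed; Jun 13 is Sat; Jul 13 is Mon; Aug 13 is Thu; Sep 13 is Sun; Oct 13 is Tue; Nov 13 is Fri ✓; Dec 13 is Sun.
Friday the 13ths: Feb, Mar, Nov.

3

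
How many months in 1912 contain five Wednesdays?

4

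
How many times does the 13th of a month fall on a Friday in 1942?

3

The 13th falls on a Friday when the month's 13th has weekday Fri.
Jan 13 is Tue; Feb 13 is Fri ✓; Mar 13 is Fri ✓; Apr 13 is Mon; May 13 is Wed; Jun 13 is Sat; Jul 13 is Mon; Aug 13 is Thu; Sep 13 is Sun; Oct 13 is Tue; Nov 13 is Fri ✓; Dec 13 is Sun.
Friday the 13ths: Feb, Mar, Nov.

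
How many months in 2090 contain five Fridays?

A month has five Fridays exactly when Friday falls within its first (length − 28) days.
Jan: 31 days, starts Sun → 5 of Sun, Mon, Tue
Feb: 28 days, starts Wed → 5 of (none)
Mar: 31 days, starts Wed → 5 of Wed, Thu, Fri ✓
Apr: 30 days, starts Sat → 5 of Sat, Sun
May: 31 days, starts Mon → 5 of Mon, Tue, Wed
Jun: 30 days, starts Thu → 5 of Thu, Fri ✓
Jul: 31 days, starts Sat → 5 of Sat, Sun, Mon
Aug: 31 days, starts Tue → 5 of Tue, Wed, Thu
Sep: 30 days, starts Fri → 5 of Fri, Sat ✓
Oct: 31 days, starts Sun → 5 of Sun, Mon, Tue
Nov: 30 days, starts Wed → 5 of Wed, Thu
Dec: 31 days, starts Fri → 5 of Fri, Sat, Sun ✓
Months with five Fridays: Mar, Jun, Sep, Dec.

4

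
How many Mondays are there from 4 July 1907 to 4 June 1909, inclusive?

100 Mondays

4 July 1907 is a Thursday.
The range spans 702 days (inclusive of both endpoints).
702 = 7 × 100 + 2, so there are 100 full weeks plus 2 extra days.
Each full week contributes one Monday: 100 so far.
The 2 extra days are Thu, Fri — none qualify.
Total: 100 + 0 = 100.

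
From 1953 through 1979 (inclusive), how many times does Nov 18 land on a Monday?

4

Day of week of November 18 in each year:
1953: Wed, 1954: Thu, 1955: Fri, 1956: Sun, 1957: Mon ✓, 1958: Tue, 1959: Wed, 1960: Fri, 1961: Sat, 1962: Sun, 1963: Mon ✓, 1964: Wed, 1965: Thu, 1966: Fri, 1967: Sat, 1968: Mon ✓, 1969: Tue, 1970: Wed, 1971: Thu, 1972: Sat, 1973: Sun, 1974: Mon ✓, 1975: Tue, 1976: Thu, 1977: Fri, 1978: Sat, 1979: Sun
Mondays: 1957, 1963, 1968, 1974.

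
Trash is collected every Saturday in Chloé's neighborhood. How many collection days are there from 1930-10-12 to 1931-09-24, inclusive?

1930-10-12 is a Sunday.
From 1930-10-12 to 1931-09-24 is 348 days inclusive.
348 = 7 × 49 + 5, so there are 49 full weeks plus 5 extra days.
Each full week contributes one Saturday: 49 so far.
The 5 extra days are Sun, Mon, Tue, Wed, Thu — none qualify.
Total: 49 + 0 = 49.

49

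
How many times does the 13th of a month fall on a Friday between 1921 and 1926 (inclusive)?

10

Friday-the-13ths by year:
1921: May
1922: Jan, Oct
1923: Apr, Jul
1924: Jun
1925: Feb, Mar, Nov
1926: Aug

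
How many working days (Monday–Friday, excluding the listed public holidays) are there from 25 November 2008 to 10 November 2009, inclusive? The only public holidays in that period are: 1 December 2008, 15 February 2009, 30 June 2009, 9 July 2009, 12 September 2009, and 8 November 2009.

25 November 2008 is a Tuesday.
That's 351 days from start to end, counting both.
351 = 7 × 50 + 1, so there are 50 full weeks plus 1 extra day.
Each full week contributes 5 weekdays (Mon–Fri): 50 × 5 = 250.
The 1 extra day is Tue — 1 of them qualifies.
Total: 250 + 1 = 251.
Holidays: 1 December 2008 (Mon); 15 February 2009 (Sun); 30 June 2009 (Tue); 9 July 2009 (Thu); 12 September 2009 (Sat); 8 November 2009 (Sun).
3 of the 6 holidays fall on weekdays; the rest are weekends and were already excluded.
Business days: 251 − 3 = 248.

248 working days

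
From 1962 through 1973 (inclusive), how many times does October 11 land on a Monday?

Day of week of October 11 in each year:
1962: Thu, 1963: Fri, 1964: Sun, 1965: Mon ✓, 1966: Tue, 1967: Wed, 1968: Fri, 1969: Sat, 1970: Sun, 1971: Mon ✓, 1972: Wed, 1973: Thu
Mondays: 1965, 1971.

2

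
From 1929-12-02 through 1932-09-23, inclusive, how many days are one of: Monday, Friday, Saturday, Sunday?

586

1929-12-02 is a Monday.
From 1929-12-02 to 1932-09-23 is 1027 days inclusive.
1027 = 7 × 146 + 5, so there are 146 full weeks plus 5 extra days.
Each full week contributes 4 days from the set (Mon, Fri, Sat, Sun): 146 × 4 = 584.
The 5 extra days are Mon, Tue, Wed, Thu, Fri — 2 of them qualify.
Total: 584 + 2 = 586.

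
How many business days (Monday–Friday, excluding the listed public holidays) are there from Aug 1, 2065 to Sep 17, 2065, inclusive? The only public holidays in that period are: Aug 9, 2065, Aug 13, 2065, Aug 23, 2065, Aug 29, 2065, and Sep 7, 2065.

32 business days

Aug 1, 2065 is a Saturday.
That's 48 days from start to end, counting both.
48 = 7 × 6 + 6, so there are 6 full weeks plus 6 extra days.
Each full week contributes 5 weekdays (Mon–Fri): 6 × 5 = 30.
The 6 extra days are Saturday, Sunday, Monday, Tuesday, Wednesday, Thursday — 4 of them qualify.
Total: 30 + 4 = 34.
Holidays: Aug 9, 2065 (Sun); Aug 13, 2065 (Thu); Aug 23, 2065 (Sun); Aug 29, 2065 (Sat); Sep 7, 2065 (Mon).
2 of the 5 holidays fall on weekdays; the rest are weekends and were already excluded.
Business days: 34 − 2 = 32.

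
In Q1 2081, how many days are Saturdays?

13

1 January 2081 is a Wednesday.
That's 90 days from start to end, counting both.
90 = 7 × 12 + 6, so there are 12 full weeks plus 6 extra days.
Each full week contributes one Saturday: 12 so far.
The 6 extra days are Wednesday, Thursday, Friday, Saturday, Sunday, Monday — 1 of them qualifies.
Total: 12 + 1 = 13.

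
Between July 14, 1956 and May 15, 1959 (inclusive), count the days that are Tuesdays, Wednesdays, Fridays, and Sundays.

July 14, 1956 is a Saturday.
That's 1036 days from start to end, counting both.
1036 = 7 × 148, so the span is exactly 148 full weeks.
Each full week contributes 4 days from the set (Tue, Wed, Fri, Sun): 148 × 4 = 592.

592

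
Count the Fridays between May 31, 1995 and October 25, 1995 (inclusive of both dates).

May 31, 1995 is a Wednesday.
The range spans 148 days (inclusive of both endpoints).
148 = 7 × 21 + 1, so there are 21 full weeks plus 1 extra day.
Each full week contributes one Friday: 21 so far.
The 1 extra day is Wed — none qualify.
Total: 21 + 0 = 21.

21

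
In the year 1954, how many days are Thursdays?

1 January 1954 is a Friday.
That's 365 days from start to end, counting both.
365 = 7 × 52 + 1, so there are 52 full weeks plus 1 extra day.
Each full week contributes one Thursday: 52 so far.
The 1 extra day is Fri — none qualify.
Total: 52 + 0 = 52.

52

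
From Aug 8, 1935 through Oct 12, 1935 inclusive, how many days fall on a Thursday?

10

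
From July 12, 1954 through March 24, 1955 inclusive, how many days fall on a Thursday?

July 12, 1954 is a Monday.
That's 256 days from start to end, counting both.
256 = 7 × 36 + 4, so there are 36 full weeks plus 4 extra days.
Each full week contributes one Thursday: 36 so far.
The 4 extra days are Monday, Tuesday, Wednesday, Thursday — 1 of them qualifies.
Total: 36 + 1 = 37.

37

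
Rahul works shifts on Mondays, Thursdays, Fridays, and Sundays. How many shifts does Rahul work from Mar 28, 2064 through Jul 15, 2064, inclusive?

63

Mar 28, 2064 is a Friday.
From Mar 28, 2064 to Jul 15, 2064 is 110 days inclusive.
110 = 7 × 15 + 5, so there are 15 full weeks plus 5 extra days.
Each full week contributes 4 days from the set (Mon, Thu, Fri, Sun): 15 × 4 = 60.
The 5 extra days are Friday, Saturday, Sunday, Monday, Tuesday — 3 of them qualify.
Total: 60 + 3 = 63.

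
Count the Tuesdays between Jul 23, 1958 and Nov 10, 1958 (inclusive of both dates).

15

Jul 23, 1958 is a Wednesday.
The range spans 111 days (inclusive of both endpoints).
111 = 7 × 15 + 6, so there are 15 full weeks plus 6 extra days.
Each full week contributes one Tuesday: 15 so far.
The 6 extra days are Wed, Thu, Fri, Sat, Sun, Mon — none qualify.
Total: 15 + 0 = 15.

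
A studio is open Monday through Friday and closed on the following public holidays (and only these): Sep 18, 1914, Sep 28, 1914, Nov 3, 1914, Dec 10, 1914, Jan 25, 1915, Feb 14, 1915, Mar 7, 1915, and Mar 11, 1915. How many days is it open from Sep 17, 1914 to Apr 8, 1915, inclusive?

Sep 17, 1914 is a Thursday.
From Sep 17, 1914 to Apr 8, 1915 is 204 days inclusive.
204 = 7 × 29 + 1, so there are 29 full weeks plus 1 extra day.
Each full week contributes 5 weekdays (Mon–Fri): 29 × 5 = 145.
The 1 extra day is Thursday — 1 of them qualifies.
Total: 145 + 1 = 146.
Holidays: Sep 18, 1914 (Fri); Sep 28, 1914 (Mon); Nov 3, 1914 (Tue); Dec 10, 1914 (Thu); Jan 25, 1915 (Mon); Feb 14, 1915 (Sun); Mar 7, 1915 (Sun); Mar 11, 1915 (Thu).
6 of the 8 holidays fall on weekdays; the rest are weekends and were already excluded.
Business days: 146 − 6 = 140.

140 working days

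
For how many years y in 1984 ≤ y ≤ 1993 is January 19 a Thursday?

2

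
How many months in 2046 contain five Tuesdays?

4

A month has five Tuesdays exactly when Tuesday falls within its first (length − 28) days.
Jan: 31 days, starts Mon → 5 of Mon, Tue, Wed ✓
Feb: 28 days, starts Thu → 5 of (none)
Mar: 31 days, starts Thu → 5 of Thu, Fri, Sat
Apr: 30 days, starts Sun → 5 of Sun, Mon
May: 31 days, starts Tue → 5 of Tue, Wed, Thu ✓
Jun: 30 days, starts Fri → 5 of Fri, Sat
Jul: 31 days, starts Sun → 5 of Sun, Mon, Tue ✓
Aug: 31 days, starts Wed → 5 of Wed, Thu, Fri
Sep: 30 days, starts Sat → 5 of Sat, Sun
Oct: 31 days, starts Mon → 5 of Mon, Tue, Wed ✓
Nov: 30 days, starts Thu → 5 of Thu, Fri
Dec: 31 days, starts Sat → 5 of Sat, Sun, Mon
Months with five Tuesdays: Jan, May, Jul, Oct.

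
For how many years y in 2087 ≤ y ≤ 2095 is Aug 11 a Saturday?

Day of week of August 11 in each year:
2087: Mon, 2088: Wed, 2089: Thu, 2090: Fri, 2091: Sat ✓, 2092: Mon, 2093: Tue, 2094: Wed, 2095: Thu
Saturdays: 2091.

1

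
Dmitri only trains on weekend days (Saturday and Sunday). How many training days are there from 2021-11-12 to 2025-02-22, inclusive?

343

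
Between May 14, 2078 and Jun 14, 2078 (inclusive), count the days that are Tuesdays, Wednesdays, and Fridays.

May 14, 2078 is a Saturday.
The range spans 32 days (inclusive of both endpoints).
32 = 7 × 4 + 4, so there are 4 full weeks plus 4 extra days.
Each full week contributes 3 days from the set (Tue, Wed, Fri): 4 × 3 = 12.
The 4 extra days are Saturday, Sunday, Monday, Tuesday — 1 of them qualifies.
Total: 12 + 1 = 13.

13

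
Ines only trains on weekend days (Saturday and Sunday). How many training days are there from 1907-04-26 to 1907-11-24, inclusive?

62

1907-04-26 is a Friday.
That's 213 days from start to end, counting both.
213 = 7 × 30 + 3, so there are 30 full weeks plus 3 extra days.
Each full week contributes 2 weekend days (Sat, Sun): 30 × 2 = 60.
The 3 extra days are Friday, Saturday, Sunday — 2 of them qualify.
Total: 60 + 2 = 62.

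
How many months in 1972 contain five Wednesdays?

4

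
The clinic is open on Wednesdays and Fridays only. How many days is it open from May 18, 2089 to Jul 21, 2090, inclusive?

124

May 18, 2089 is a Wednesday.
The range spans 430 days (inclusive of both endpoints).
430 = 7 × 61 + 3, so there are 61 full weeks plus 3 extra days.
Each full week contributes 2 days from the set (Wed, Fri): 61 × 2 = 122.
The 3 extra days are Wednesday, Thursday, Friday — 2 of them qualify.
Total: 122 + 2 = 124.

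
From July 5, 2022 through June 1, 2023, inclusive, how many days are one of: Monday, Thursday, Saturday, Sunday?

July 5, 2022 is a Tuesday.
That's 332 days from start to end, counting both.
332 = 7 × 47 + 3, so there are 47 full weeks plus 3 extra days.
Each full week contributes 4 days from the set (Mon, Thu, Sat, Sun): 47 × 4 = 188.
The 3 extra days are Tuesday, Wednesday, Thursday — 1 of them qualifies.
Total: 188 + 1 = 189.

189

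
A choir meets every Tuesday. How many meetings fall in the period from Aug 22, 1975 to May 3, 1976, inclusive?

Aug 22, 1975 is a Friday.
From Aug 22, 1975 to May 3, 1976 is 256 days inclusive.
256 = 7 × 36 + 4, so there are 36 full weeks plus 4 extra days.
Each full week contributes one Tuesday: 36 so far.
The 4 extra days are Friday, Saturday, Sunday, Monday — none qualify.
Total: 36 + 0 = 36.

36 Tuesdays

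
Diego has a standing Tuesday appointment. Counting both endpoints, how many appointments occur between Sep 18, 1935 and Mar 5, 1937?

Sep 18, 1935 is a Wednesday.
The range spans 535 days (inclusive of both endpoints).
535 = 7 × 76 + 3, so there are 76 full weeks plus 3 extra days.
Each full week contributes one Tuesday: 76 so far.
The 3 extra days are Wednesday, Thursday, Friday — none qualify.
Total: 76 + 0 = 76.

76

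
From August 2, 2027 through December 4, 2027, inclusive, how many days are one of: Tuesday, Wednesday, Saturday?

August 2, 2027 is a Monday.
From August 2, 2027 to December 4, 2027 is 125 days inclusive.
125 = 7 × 17 + 6, so there are 17 full weeks plus 6 extra days.
Each full week contributes 3 days from the set (Tue, Wed, Sat): 17 × 3 = 51.
The 6 extra days are Monday, Tuesday, Wednesday, Thursday, Friday, Saturday — 3 of them qualify.
Total: 51 + 3 = 54.

54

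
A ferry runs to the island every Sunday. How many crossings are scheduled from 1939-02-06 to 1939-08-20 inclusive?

1939-02-06 is a Monday.
From 1939-02-06 to 1939-08-20 is 196 days inclusive.
196 = 7 × 28, so the span is exactly 28 full weeks.
Each full week contributes one Sunday: 28 so far.
Total: 28.

28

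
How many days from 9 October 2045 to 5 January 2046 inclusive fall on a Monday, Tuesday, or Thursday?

39

9 October 2045 is a Monday.
From 9 October 2045 to 5 January 2046 is 89 days inclusive.
89 = 7 × 12 + 5, so there are 12 full weeks plus 5 extra days.
Each full week contributes 3 days from the set (Mon, Tue, Thu): 12 × 3 = 36.
The 5 extra days are Monday, Tuesday, Wednesday, Thursday, Friday — 3 of them qualify.
Total: 36 + 3 = 39.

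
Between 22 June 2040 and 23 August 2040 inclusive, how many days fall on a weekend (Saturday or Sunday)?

18

22 June 2040 is a Friday.
That's 63 days from start to end, counting both.
63 = 7 × 9, so the span is exactly 9 full weeks.
Each full week contributes 2 weekend days (Sat, Sun): 9 × 2 = 18.
Total: 18.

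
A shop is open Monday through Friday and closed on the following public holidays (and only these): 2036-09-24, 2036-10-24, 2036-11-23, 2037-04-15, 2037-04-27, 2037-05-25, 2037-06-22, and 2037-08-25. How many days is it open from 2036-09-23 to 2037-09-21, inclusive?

253

2036-09-23 is a Tuesday.
The range spans 364 days (inclusive of both endpoints).
364 = 7 × 52, so the span is exactly 52 full weeks.
Each full week contributes 5 weekdays (Mon–Fri): 52 × 5 = 260.
Total: 260.
Holidays: 2036-09-24 (Wed); 2036-10-24 (Fri); 2036-11-23 (Sun); 2037-04-15 (Wed); 2037-04-27 (Mon); 2037-05-25 (Mon); 2037-06-22 (Mon); 2037-08-25 (Tue).
7 of the 8 holidays fall on weekdays; the rest are weekends and were already excluded.
Business days: 260 − 7 = 253.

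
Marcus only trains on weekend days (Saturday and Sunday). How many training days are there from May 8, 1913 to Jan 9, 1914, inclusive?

May 8, 1913 is a Thursday.
From May 8, 1913 to Jan 9, 1914 is 247 days inclusive.
247 = 7 × 35 + 2, so there are 35 full weeks plus 2 extra days.
Each full week contributes 2 weekend days (Sat, Sun): 35 × 2 = 70.
The 2 extra days are Thursday, Friday — none qualify.
Total: 70 + 0 = 70.

70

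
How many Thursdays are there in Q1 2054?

January 1, 2054 is a Thursday.
The range spans 90 days (inclusive of both endpoints).
90 = 7 × 12 + 6, so there are 12 full weeks plus 6 extra days.
Each full week contributes one Thursday: 12 so far.
The 6 extra days are Thu, Fri, Sat, Sun, Mon, Tue — 1 of them qualifies.
Total: 12 + 1 = 13.

13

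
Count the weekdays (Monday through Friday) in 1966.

Jan 1, 1966 is a Saturday.
The range spans 365 days (inclusive of both endpoints).
365 = 7 × 52 + 1, so there are 52 full weeks plus 1 extra day.
Each full week contributes 5 weekdays (Mon–Fri): 52 × 5 = 260.
The 1 extra day is Sat — none qualify.
Total: 260 + 0 = 260.

260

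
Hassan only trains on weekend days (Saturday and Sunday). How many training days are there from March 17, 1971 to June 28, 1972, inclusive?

134

March 17, 1971 is a Wednesday.
From March 17, 1971 to June 28, 1972 is 470 days inclusive.
470 = 7 × 67 + 1, so there are 67 full weeks plus 1 extra day.
Each full week contributes 2 weekend days (Sat, Sun): 67 × 2 = 134.
The 1 extra day is Wed — none qualify.
Total: 134 + 0 = 134.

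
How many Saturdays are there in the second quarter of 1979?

13

1 April 1979 is a Sunday.
That's 91 days from start to end, counting both.
91 = 7 × 13, so the span is exactly 13 full weeks.
Each full week contributes one Saturday: 13 so far.
Total: 13.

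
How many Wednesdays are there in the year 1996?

Jan 1, 1996 is a Monday.
The range spans 366 days (inclusive of both endpoints).
366 = 7 × 52 + 2, so there are 52 full weeks plus 2 extra days.
Each full week contributes one Wednesday: 52 so far.
The 2 extra days are Monday, Tuesday — none qualify.
Total: 52 + 0 = 52.

52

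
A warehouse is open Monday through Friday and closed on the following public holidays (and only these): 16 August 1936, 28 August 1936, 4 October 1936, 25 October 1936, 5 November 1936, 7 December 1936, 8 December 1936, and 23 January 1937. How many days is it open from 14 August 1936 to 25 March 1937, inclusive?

14 August 1936 is a Friday.
The range spans 224 days (inclusive of both endpoints).
224 = 7 × 32, so the span is exactly 32 full weeks.
Each full week contributes 5 weekdays (Mon–Fri): 32 × 5 = 160.
Holidays: 16 August 1936 (Sun); 28 August 1936 (Fri); 4 October 1936 (Sun); 25 October 1936 (Sun); 5 November 1936 (Thu); 7 December 1936 (Mon); 8 December 1936 (Tue); 23 January 1937 (Sat).
4 of the 8 holidays fall on weekdays; the rest are weekends and were already excluded.
Business days: 160 − 4 = 156.

156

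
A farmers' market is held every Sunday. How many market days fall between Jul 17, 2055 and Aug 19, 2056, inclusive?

57 Sundays

Jul 17, 2055 is a Saturday.
The range spans 400 days (inclusive of both endpoints).
400 = 7 × 57 + 1, so there are 57 full weeks plus 1 extra day.
Each full week contributes one Sunday: 57 so far.
The 1 extra day is Sat — none qualify.
Total: 57 + 0 = 57.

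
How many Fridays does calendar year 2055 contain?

53

2055-01-01 is a Friday.
The range spans 365 days (inclusive of both endpoints).
365 = 7 × 52 + 1, so there are 52 full weeks plus 1 extra day.
Each full week contributes one Friday: 52 so far.
The 1 extra day is Fri — 1 of them qualifies.
Total: 52 + 1 = 53.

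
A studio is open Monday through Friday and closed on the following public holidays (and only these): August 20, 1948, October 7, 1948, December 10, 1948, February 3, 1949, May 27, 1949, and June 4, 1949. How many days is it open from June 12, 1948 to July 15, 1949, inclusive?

280

June 12, 1948 is a Saturday.
The range spans 399 days (inclusive of both endpoints).
399 = 7 × 57, so the span is exactly 57 full weeks.
Each full week contributes 5 weekdays (Mon–Fri): 57 × 5 = 285.
Holidays: August 20, 1948 (Fri); October 7, 1948 (Thu); December 10, 1948 (Fri); February 3, 1949 (Thu); May 27, 1949 (Fri); June 4, 1949 (Sat).
5 of the 6 holidays fall on weekdays; the rest are weekends and were already excluded.
Business days: 285 − 5 = 280.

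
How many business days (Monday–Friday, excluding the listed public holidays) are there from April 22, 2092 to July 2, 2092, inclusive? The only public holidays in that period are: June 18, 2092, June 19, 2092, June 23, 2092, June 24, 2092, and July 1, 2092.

47 business days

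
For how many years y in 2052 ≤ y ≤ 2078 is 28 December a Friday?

Day of week of December 28 in each year:
2052: Sat, 2053: Sun, 2054: Mon, 2055: Tue, 2056: Thu, 2057: Fri ✓, 2058: Sat, 2059: Sun, 2060: Tue, 2061: Wed, 2062: Thu, 2063: Fri ✓, 2064: Sun, 2065: Mon, 2066: Tue, 2067: Wed, 2068: Fri ✓, 2069: Sat, 2070: Sun, 2071: Mon, 2072: Wed, 2073: Thu, 2074: Fri ✓, 2075: Sat, 2076: Mon, 2077: Tue, 2078: Wed
Fridays: 2057, 2063, 2068, 2074.

4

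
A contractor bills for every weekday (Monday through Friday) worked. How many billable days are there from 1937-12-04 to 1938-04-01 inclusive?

85 weekdays

1937-12-04 is a Saturday.
The range spans 119 days (inclusive of both endpoints).
119 = 7 × 17, so the span is exactly 17 full weeks.
Each full week contributes 5 weekdays (Mon–Fri): 17 × 5 = 85.
Total: 85.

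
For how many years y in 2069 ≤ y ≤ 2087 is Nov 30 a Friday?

2

Day of week of November 30 in each year:
2069: Sat, 2070: Sun, 2071: Mon, 2072: Wed, 2073: Thu, 2074: Fri ✓, 2075: Sat, 2076: Mon, 2077: Tue, 2078: Wed, 2079: Thu, 2080: Sat, 2081: Sun, 2082: Mon, 2083: Tue, 2084: Thu, 2085: Fri ✓, 2086: Sat, 2087: Sun
Fridays: 2074, 2085.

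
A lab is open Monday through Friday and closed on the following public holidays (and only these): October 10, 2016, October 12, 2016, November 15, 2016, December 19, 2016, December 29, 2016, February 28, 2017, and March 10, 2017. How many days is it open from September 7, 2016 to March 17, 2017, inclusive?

September 7, 2016 is a Wednesday.
From September 7, 2016 to March 17, 2017 is 192 days inclusive.
192 = 7 × 27 + 3, so there are 27 full weeks plus 3 extra days.
Each full week contributes 5 weekdays (Mon–Fri): 27 × 5 = 135.
The 3 extra days are Wednesday, Thursday, Friday — 3 of them qualify.
Total: 135 + 3 = 138.
Holidays: October 10, 2016 (Mon); October 12, 2016 (Wed); November 15, 2016 (Tue); December 19, 2016 (Mon); December 29, 2016 (Thu); February 28, 2017 (Tue); March 10, 2017 (Fri).
All 7 holidays fall on weekdays, so subtract 7.
Business days: 138 − 7 = 131.

131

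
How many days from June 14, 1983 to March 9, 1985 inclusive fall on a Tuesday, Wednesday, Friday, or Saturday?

364

June 14, 1983 is a Tuesday.
The range spans 635 days (inclusive of both endpoints).
635 = 7 × 90 + 5, so there are 90 full weeks plus 5 extra days.
Each full week contributes 4 days from the set (Tue, Wed, Fri, Sat): 90 × 4 = 360.
The 5 extra days are Tue, Wed, Thu, Fri, Sat — 4 of them qualify.
Total: 360 + 4 = 364.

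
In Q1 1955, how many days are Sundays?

13

Jan 1, 1955 is a Saturday.
The range spans 90 days (inclusive of both endpoints).
90 = 7 × 12 + 6, so there are 12 full weeks plus 6 extra days.
Each full week contributes one Sunday: 12 so far.
The 6 extra days are Saturday, Sunday, Monday, Tuesday, Wednesday, Thursday — 1 of them qualifies.
Total: 12 + 1 = 13.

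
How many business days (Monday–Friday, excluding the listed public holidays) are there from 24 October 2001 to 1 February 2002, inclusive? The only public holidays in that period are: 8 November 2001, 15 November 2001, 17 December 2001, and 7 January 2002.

24 October 2001 is a Wednesday.
The range spans 101 days (inclusive of both endpoints).
101 = 7 × 14 + 3, so there are 14 full weeks plus 3 extra days.
Each full week contributes 5 weekdays (Mon–Fri): 14 × 5 = 70.
The 3 extra days are Wed, Thu, Fri — 3 of them qualify.
Total: 70 + 3 = 73.
Holidays: 8 November 2001 (Thu); 15 November 2001 (Thu); 17 December 2001 (Mon); 7 January 2002 (Mon).
All 4 holidays fall on weekdays, so subtract 4.
Business days: 73 − 4 = 69.

69 business days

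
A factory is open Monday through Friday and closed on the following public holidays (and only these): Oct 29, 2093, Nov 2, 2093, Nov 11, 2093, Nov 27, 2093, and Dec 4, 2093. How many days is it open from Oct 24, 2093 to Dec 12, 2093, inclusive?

30 working days

Oct 24, 2093 is a Saturday.
The range spans 50 days (inclusive of both endpoints).
50 = 7 × 7 + 1, so there are 7 full weeks plus 1 extra day.
Each full week contributes 5 weekdays (Mon–Fri): 7 × 5 = 35.
The 1 extra day is Saturday — none qualify.
Total: 35 + 0 = 35.
Holidays: Oct 29, 2093 (Thu); Nov 2, 2093 (Mon); Nov 11, 2093 (Wed); Nov 27, 2093 (Fri); Dec 4, 2093 (Fri).
All 5 holidays fall on weekdays, so subtract 5.
Business days: 35 − 5 = 30.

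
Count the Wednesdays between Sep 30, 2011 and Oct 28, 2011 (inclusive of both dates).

Sep 30, 2011 is a Friday.
The range spans 29 days (inclusive of both endpoints).
29 = 7 × 4 + 1, so there are 4 full weeks plus 1 extra day.
Each full week contributes one Wednesday: 4 so far.
The 1 extra day is Fri — none qualify.
Total: 4 + 0 = 4.

4 Wednesdays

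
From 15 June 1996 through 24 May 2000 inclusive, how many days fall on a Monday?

15 June 1996 is a Saturday.
From 15 June 1996 to 24 May 2000 is 1440 days inclusive.
1440 = 7 × 205 + 5, so there are 205 full weeks plus 5 extra days.
Each full week contributes one Monday: 205 so far.
The 5 extra days are Sat, Sun, Mon, Tue, Wed — 1 of them qualifies.
Total: 205 + 1 = 206.

206 Mondays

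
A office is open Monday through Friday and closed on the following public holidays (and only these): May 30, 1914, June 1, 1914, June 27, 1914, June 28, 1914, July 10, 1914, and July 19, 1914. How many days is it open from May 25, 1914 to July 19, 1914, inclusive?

38

May 25, 1914 is a Monday.
The range spans 56 days (inclusive of both endpoints).
56 = 7 × 8, so the span is exactly 8 full weeks.
Each full week contributes 5 weekdays (Mon–Fri): 8 × 5 = 40.
Holidays: May 30, 1914 (Sat); June 1, 1914 (Mon); June 27, 1914 (Sat); June 28, 1914 (Sun); July 10, 1914 (Fri); July 19, 1914 (Sun).
2 of the 6 holidays fall on weekdays; the rest are weekends and were already excluded.
Business days: 40 − 2 = 38.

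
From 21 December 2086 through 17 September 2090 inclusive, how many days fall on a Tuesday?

195 Tuesdays

21 December 2086 is a Saturday.
The range spans 1367 days (inclusive of both endpoints).
1367 = 7 × 195 + 2, so there are 195 full weeks plus 2 extra days.
Each full week contributes one Tuesday: 195 so far.
The 2 extra days are Sat, Sun — none qualify.
Total: 195 + 0 = 195.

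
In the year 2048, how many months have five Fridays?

4

A month has five Fridays exactly when Friday falls within its first (length − 28) days.
Jan: 31 days, starts Wed → 5 of Wed, Thu, Fri ✓
Feb: 29 days, starts Sat → 5 of Sat
Mar: 31 days, starts Sun → 5 of Sun, Mon, Tue
Apr: 30 days, starts Wed → 5 of Wed, Thu
May: 31 days, starts Fri → 5 of Fri, Sat, Sun ✓
Jun: 30 days, starts Mon → 5 of Mon, Tue
Jul: 31 days, starts Wed → 5 of Wed, Thu, Fri ✓
Aug: 31 days, starts Sat → 5 of Sat, Sun, Mon
Sep: 30 days, starts Tue → 5 of Tue, Wed
Oct: 31 days, starts Thu → 5 of Thu, Fri, Sat ✓
Nov: 30 days, starts Sun → 5 of Sun, Mon
Dec: 31 days, starts Tue → 5 of Tue, Wed, Thu
Months with five Fridays: Jan, May, Jul, Oct.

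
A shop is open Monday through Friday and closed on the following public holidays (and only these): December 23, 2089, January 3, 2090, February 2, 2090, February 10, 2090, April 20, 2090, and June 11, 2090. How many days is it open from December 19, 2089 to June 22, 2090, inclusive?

December 19, 2089 is a Monday.
From December 19, 2089 to June 22, 2090 is 186 days inclusive.
186 = 7 × 26 + 4, so there are 26 full weeks plus 4 extra days.
Each full week contributes 5 weekdays (Mon–Fri): 26 × 5 = 130.
The 4 extra days are Monday, Tuesday, Wednesday, Thursday — 4 of them qualify.
Total: 130 + 4 = 134.
Holidays: December 23, 2089 (Fri); January 3, 2090 (Tue); February 2, 2090 (Thu); February 10, 2090 (Fri); April 20, 2090 (Thu); June 11, 2090 (Sun).
5 of the 6 holidays fall on weekdays; the rest are weekends and were already excluded.
Business days: 134 − 5 = 129.

129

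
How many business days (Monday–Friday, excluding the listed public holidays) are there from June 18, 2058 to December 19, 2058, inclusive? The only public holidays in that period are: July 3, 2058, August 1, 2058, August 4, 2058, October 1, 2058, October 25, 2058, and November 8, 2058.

128 business days

June 18, 2058 is a Tuesday.
That's 185 days from start to end, counting both.
185 = 7 × 26 + 3, so there are 26 full weeks plus 3 extra days.
Each full week contributes 5 weekdays (Mon–Fri): 26 × 5 = 130.
The 3 extra days are Tue, Wed, Thu — 3 of them qualify.
Total: 130 + 3 = 133.
Holidays: July 3, 2058 (Wed); August 1, 2058 (Thu); August 4, 2058 (Sun); October 1, 2058 (Tue); October 25, 2058 (Fri); November 8, 2058 (Fri).
5 of the 6 holidays fall on weekdays; the rest are weekends and were already excluded.
Business days: 133 − 5 = 128.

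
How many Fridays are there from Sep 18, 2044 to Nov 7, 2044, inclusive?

7

Sep 18, 2044 is a Sunday.
From Sep 18, 2044 to Nov 7, 2044 is 51 days inclusive.
51 = 7 × 7 + 2, so there are 7 full weeks plus 2 extra days.
Each full week contributes one Friday: 7 so far.
The 2 extra days are Sunday, Monday — none qualify.
Total: 7 + 0 = 7.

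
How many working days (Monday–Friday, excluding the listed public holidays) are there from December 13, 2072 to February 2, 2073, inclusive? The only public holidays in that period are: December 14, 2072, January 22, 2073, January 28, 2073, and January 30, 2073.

December 13, 2072 is a Tuesday.
From December 13, 2072 to February 2, 2073 is 52 days inclusive.
52 = 7 × 7 + 3, so there are 7 full weeks plus 3 extra days.
Each full week contributes 5 weekdays (Mon–Fri): 7 × 5 = 35.
The 3 extra days are Tuesday, Wednesday, Thursday — 3 of them qualify.
Total: 35 + 3 = 38.
Holidays: December 14, 2072 (Wed); January 22, 2073 (Sun); January 28, 2073 (Sat); January 30, 2073 (Mon).
2 of the 4 holidays fall on weekdays; the rest are weekends and were already excluded.
Business days: 38 − 2 = 36.

36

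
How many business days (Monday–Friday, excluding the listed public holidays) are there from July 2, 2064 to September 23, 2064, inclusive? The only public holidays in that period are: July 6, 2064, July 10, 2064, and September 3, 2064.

July 2, 2064 is a Wednesday.
From July 2, 2064 to September 23, 2064 is 84 days inclusive.
84 = 7 × 12, so the span is exactly 12 full weeks.
Each full week contributes 5 weekdays (Mon–Fri): 12 × 5 = 60.
Holidays: July 6, 2064 (Sun); July 10, 2064 (Thu); September 3, 2064 (Wed).
2 of the 3 holidays fall on weekdays; the rest are weekends and were already excluded.
Business days: 60 − 2 = 58.

58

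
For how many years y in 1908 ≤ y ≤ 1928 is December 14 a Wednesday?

Day of week of December 14 in each year:
1908: Mon, 1909: Tue, 1910: Wed ✓, 1911: Thu, 1912: Sat, 1913: Sun, 1914: Mon, 1915: Tue, 1916: Thu, 1917: Fri, 1918: Sat, 1919: Sun, 1920: Tue, 1921: Wed ✓, 1922: Thu, 1923: Fri, 1924: Sun, 1925: Mon, 1926: Tue, 1927: Wed ✓, 1928: Fri
Wednesdays: 1910, 1921, 1927.

3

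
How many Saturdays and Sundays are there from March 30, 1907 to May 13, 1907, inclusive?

14

March 30, 1907 is a Saturday.
From March 30, 1907 to May 13, 1907 is 45 days inclusive.
45 = 7 × 6 + 3, so there are 6 full weeks plus 3 extra days.
Each full week contributes 2 weekend days (Sat, Sun): 6 × 2 = 12.
The 3 extra days are Sat, Sun, Mon — 2 of them qualify.
Total: 12 + 2 = 14.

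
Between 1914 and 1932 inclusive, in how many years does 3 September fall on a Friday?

3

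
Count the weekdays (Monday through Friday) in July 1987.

23 weekdays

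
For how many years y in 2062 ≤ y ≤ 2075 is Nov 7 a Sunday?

Day of week of November 7 in each year:
2062: Tue, 2063: Wed, 2064: Fri, 2065: Sat, 2066: Sun ✓, 2067: Mon, 2068: Wed, 2069: Thu, 2070: Fri, 2071: Sat, 2072: Mon, 2073: Tue, 2074: Wed, 2075: Thu
Sundays: 2066.

1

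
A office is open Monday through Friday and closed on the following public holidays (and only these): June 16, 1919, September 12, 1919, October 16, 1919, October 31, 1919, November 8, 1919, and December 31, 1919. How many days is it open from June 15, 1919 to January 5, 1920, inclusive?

141

June 15, 1919 is a Sunday.
From June 15, 1919 to January 5, 1920 is 205 days inclusive.
205 = 7 × 29 + 2, so there are 29 full weeks plus 2 extra days.
Each full week contributes 5 weekdays (Mon–Fri): 29 × 5 = 145.
The 2 extra days are Sunday, Monday — 1 of them qualifies.
Total: 145 + 1 = 146.
Holidays: June 16, 1919 (Mon); September 12, 1919 (Fri); October 16, 1919 (Thu); October 31, 1919 (Fri); November 8, 1919 (Sat); December 31, 1919 (Wed).
5 of the 6 holidays fall on weekdays; the rest are weekends and were already excluded.
Business days: 146 − 5 = 141.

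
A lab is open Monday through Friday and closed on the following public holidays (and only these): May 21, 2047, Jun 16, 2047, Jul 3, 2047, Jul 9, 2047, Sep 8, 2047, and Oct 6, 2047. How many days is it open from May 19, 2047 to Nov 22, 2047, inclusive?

132 business days

May 19, 2047 is a Sunday.
From May 19, 2047 to Nov 22, 2047 is 188 days inclusive.
188 = 7 × 26 + 6, so there are 26 full weeks plus 6 extra days.
Each full week contributes 5 weekdays (Mon–Fri): 26 × 5 = 130.
The 6 extra days are Sun, Mon, Tue, Wed, Thu, Fri — 5 of them qualify.
Total: 130 + 5 = 135.
Holidays: May 21, 2047 (Tue); Jun 16, 2047 (Sun); Jul 3, 2047 (Wed); Jul 9, 2047 (Tue); Sep 8, 2047 (Sun); Oct 6, 2047 (Sun).
3 of the 6 holidays fall on weekdays; the rest are weekends and were already excluded.
Business days: 135 − 3 = 132.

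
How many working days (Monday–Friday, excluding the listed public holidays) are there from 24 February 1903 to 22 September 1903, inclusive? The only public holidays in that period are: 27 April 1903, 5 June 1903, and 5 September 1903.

149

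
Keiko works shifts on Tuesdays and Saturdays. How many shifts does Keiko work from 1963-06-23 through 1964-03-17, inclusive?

1963-06-23 is a Sunday.
From 1963-06-23 to 1964-03-17 is 269 days inclusive.
269 = 7 × 38 + 3, so there are 38 full weeks plus 3 extra days.
Each full week contributes 2 days from the set (Tue, Sat): 38 × 2 = 76.
The 3 extra days are Sunday, Monday, Tuesday — 1 of them qualifies.
Total: 76 + 1 = 77.

77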